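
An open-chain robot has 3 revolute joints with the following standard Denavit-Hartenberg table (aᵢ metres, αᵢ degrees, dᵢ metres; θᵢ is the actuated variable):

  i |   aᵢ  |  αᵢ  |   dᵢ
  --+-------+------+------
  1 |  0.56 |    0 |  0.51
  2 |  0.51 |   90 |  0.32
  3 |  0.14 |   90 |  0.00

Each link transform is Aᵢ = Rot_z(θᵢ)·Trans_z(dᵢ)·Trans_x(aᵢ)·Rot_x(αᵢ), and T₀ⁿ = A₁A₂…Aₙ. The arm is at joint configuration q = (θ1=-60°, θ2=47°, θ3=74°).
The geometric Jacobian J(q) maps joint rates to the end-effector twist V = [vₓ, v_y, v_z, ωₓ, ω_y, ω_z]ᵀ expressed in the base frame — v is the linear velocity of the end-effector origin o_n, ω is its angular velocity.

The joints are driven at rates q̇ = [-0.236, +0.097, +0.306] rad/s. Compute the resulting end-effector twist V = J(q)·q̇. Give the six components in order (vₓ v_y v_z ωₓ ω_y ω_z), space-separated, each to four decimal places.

o_n = [0.8145, -0.6084, 0.9646]
J₁: ẑ×o_n = [0.6084, 0.8145, -0.0000], ω = ẑ
J2: z=[0.0000, 0.0000, 1.0000] o=[0.2800, -0.4850, 0.5100] → [0.1234, 0.5345, -0.0000, 0.0000, 0.0000, 1.0000]
J3: z=[-0.2250, -0.9744, 0.0000] o=[0.7769, -0.5997, 0.8300] → [-0.1311, 0.0303, 0.0386, -0.2250, -0.9744, 0.0000]
V = J·q̇ = [-0.1717, -0.1311, 0.0118, -0.0688, -0.2982, -0.1390]

-0.1717 -0.1311 0.0118 -0.0688 -0.2982 -0.1390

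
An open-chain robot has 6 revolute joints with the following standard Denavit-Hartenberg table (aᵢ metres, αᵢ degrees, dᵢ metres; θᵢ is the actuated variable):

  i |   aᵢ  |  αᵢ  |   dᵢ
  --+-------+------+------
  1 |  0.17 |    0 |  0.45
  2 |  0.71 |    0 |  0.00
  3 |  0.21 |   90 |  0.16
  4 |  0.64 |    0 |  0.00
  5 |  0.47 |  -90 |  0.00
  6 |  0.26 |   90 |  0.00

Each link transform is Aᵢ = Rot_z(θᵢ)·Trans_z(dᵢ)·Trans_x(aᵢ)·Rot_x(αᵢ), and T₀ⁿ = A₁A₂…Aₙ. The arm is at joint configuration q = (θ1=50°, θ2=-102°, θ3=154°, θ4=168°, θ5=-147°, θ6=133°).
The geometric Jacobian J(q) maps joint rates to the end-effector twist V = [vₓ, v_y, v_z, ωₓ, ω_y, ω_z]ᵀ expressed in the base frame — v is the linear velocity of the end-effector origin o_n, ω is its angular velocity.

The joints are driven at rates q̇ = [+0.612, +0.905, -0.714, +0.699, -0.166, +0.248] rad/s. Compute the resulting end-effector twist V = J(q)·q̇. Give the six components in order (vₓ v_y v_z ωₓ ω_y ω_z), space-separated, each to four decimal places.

0.9961 0.4249 -0.3088 0.5398 0.0239 1.0345

o_n = [0.3901, -0.6084, 0.8480]
J₁: ẑ×o_n = [0.6084, 0.3901, -0.0000], ω = ẑ
J2: z=[0.0000, 0.0000, 1.0000] o=[0.1093, 0.1302, 0.4500] → [0.7387, 0.2808, -0.0000, 0.0000, 0.0000, 1.0000]
J3: z=[0.0000, 0.0000, 1.0000] o=[0.5464, -0.4293, 0.4500] → [0.1792, -0.1563, 0.0000, 0.0000, 0.0000, 1.0000]
J4: z=[0.9781, 0.2079, 0.0000] o=[0.5027, -0.2238, 0.6100] → [0.0495, -0.2328, -0.3528, 0.9781, 0.2079, 0.0000]
J5: z=[0.9781, 0.2079, 0.0000] o=[0.6329, -0.8362, 0.7431] → [0.0218, -0.1026, 0.2732, 0.9781, 0.2079, 0.0000]
J6: z=[0.0745, -0.3505, 0.9336] o=[0.5417, -0.4070, 0.9115] → [0.2104, -0.1368, -0.0681, 0.0745, -0.3505, 0.9336]
V = J·q̇ = [0.9961, 0.4249, -0.3088, 0.5398, 0.0239, 1.0345]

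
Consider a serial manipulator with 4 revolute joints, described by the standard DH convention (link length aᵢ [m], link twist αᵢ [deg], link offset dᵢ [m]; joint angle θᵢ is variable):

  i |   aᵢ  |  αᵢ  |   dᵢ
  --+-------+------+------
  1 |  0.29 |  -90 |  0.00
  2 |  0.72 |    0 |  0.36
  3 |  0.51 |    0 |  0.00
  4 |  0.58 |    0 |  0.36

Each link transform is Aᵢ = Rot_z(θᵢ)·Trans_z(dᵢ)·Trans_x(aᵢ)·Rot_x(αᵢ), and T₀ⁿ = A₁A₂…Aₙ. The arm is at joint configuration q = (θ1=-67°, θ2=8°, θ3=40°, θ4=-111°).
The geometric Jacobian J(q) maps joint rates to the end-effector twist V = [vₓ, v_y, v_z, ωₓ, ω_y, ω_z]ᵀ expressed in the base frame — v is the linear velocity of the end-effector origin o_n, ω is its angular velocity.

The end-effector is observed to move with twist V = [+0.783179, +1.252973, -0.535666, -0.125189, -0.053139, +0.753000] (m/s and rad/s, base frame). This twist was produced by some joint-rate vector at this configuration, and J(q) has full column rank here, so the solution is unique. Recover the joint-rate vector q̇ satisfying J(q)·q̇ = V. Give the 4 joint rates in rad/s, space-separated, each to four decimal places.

0.7530 0.5780 -0.1110 -0.6030

o_n = [1.2909, -1.1984, 0.0376]
J₁: ẑ×o_n = [1.1984, 1.2909, -0.0000], ω = ẑ
J2: z=[0.9205, 0.3907, 0.0000] o=[0.1133, -0.2669, 0.0000] → [0.0147, -0.0346, -1.3176, 0.9205, 0.3907, 0.0000]
J3: z=[0.9205, 0.3907, 0.0000] o=[0.7233, -0.7826, -0.1002] → [0.0538, -0.1268, -0.6046, 0.9205, 0.3907, 0.0000]
J4: z=[0.9205, 0.3907, 0.0000] o=[0.8566, -1.0967, -0.4792] → [0.2019, -0.4757, -0.2633, 0.9205, 0.3907, 0.0000]
q̇ = J⁺·V = [0.7530, 0.5780, -0.1110, -0.6030]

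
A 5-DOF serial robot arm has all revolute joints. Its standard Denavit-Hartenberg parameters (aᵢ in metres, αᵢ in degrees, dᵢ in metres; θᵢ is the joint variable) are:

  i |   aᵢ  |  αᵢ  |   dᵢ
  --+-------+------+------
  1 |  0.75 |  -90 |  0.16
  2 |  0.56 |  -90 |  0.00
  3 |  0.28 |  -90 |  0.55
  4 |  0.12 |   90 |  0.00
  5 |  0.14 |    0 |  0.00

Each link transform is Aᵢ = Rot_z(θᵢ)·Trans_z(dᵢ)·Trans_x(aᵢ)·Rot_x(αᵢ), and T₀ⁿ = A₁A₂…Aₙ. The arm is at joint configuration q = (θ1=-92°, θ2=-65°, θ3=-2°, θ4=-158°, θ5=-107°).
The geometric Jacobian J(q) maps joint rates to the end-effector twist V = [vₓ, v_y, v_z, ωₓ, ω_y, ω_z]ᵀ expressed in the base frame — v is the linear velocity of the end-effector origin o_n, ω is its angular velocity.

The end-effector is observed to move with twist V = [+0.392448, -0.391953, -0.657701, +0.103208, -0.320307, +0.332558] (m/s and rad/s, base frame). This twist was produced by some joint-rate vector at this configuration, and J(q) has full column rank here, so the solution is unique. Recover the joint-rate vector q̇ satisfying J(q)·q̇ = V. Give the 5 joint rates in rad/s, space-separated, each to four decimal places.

0.2350 0.8200 -0.2430 0.7130 -0.5270

o_n = [0.0852, -1.6013, 0.6056]
J₁: ẑ×o_n = [1.6013, 0.0852, -0.0000], ω = ẑ
J2: z=[0.9994, -0.0349, 0.0000] o=[-0.0262, -0.7495, 0.1600] → [-0.0155, -0.4453, -0.8473, 0.9994, -0.0349, 0.0000]
J3: z=[-0.0316, -0.9058, -0.4226] o=[-0.0344, -0.9861, 0.6675] → [-0.2038, -0.0525, 0.1278, -0.0316, -0.9058, -0.4226]
J4: z=[-0.9993, 0.0201, 0.0316] o=[-0.0462, -1.6028, 0.6887] → [-0.0017, -0.0789, -0.0042, -0.9993, 0.0201, 0.0316]
J5: z=[0.0218, 0.9984, 0.0525] o=[-0.0499, -1.5964, 0.5689] → [0.0368, 0.0063, -0.1349, 0.0218, 0.9984, 0.0525]
q̇ = J⁺·V = [0.2350, 0.8200, -0.2430, 0.7130, -0.5270]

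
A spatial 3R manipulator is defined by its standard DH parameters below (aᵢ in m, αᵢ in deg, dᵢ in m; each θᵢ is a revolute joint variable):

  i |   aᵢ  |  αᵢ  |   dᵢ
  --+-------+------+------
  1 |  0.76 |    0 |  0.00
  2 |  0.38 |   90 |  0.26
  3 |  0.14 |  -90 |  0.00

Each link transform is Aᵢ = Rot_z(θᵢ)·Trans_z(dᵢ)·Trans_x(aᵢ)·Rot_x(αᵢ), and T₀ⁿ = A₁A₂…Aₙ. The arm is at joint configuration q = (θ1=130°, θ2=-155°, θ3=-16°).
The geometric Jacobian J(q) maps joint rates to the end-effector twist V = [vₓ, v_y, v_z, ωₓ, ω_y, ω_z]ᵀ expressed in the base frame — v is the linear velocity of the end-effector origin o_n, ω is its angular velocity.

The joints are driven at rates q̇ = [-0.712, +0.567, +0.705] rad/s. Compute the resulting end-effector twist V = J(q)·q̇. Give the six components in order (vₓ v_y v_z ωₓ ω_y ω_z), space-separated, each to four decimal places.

o_n = [-0.0222, 0.3647, 0.2214]
J₁: ẑ×o_n = [-0.3647, -0.0222, 0.0000], ω = ẑ
J2: z=[0.0000, 0.0000, 1.0000] o=[-0.4885, 0.5822, 0.0000] → [0.2175, 0.4664, -0.0000, 0.0000, 0.0000, 1.0000]
J3: z=[-0.4226, -0.9063, 0.0000] o=[-0.1441, 0.4216, 0.2600] → [0.0350, -0.0163, 0.1346, -0.4226, -0.9063, 0.0000]
V = J·q̇ = [0.4076, 0.2687, 0.0949, -0.2979, -0.6389, -0.1450]

0.4076 0.2687 0.0949 -0.2979 -0.6389 -0.1450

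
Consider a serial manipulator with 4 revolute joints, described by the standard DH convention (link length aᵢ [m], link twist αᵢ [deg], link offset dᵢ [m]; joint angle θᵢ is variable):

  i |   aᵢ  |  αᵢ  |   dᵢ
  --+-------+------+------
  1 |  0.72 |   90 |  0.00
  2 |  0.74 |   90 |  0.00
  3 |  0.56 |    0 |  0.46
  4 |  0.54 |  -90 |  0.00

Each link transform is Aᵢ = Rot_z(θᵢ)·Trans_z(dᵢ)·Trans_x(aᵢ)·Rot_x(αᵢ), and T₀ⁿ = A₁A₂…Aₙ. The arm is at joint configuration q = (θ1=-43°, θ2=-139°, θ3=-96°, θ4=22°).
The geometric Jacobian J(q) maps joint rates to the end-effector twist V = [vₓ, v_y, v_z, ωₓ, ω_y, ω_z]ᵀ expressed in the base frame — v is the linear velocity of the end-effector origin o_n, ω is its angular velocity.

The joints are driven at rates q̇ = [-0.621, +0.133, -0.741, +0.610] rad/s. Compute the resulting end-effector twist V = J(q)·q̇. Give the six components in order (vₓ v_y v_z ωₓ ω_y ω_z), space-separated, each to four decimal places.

o_n = [0.5814, 0.9291, -0.1976]
J₁: ẑ×o_n = [-0.9291, 0.5814, 0.0000], ω = ẑ
J2: z=[-0.6820, -0.7314, 0.0000] o=[0.5266, -0.4910, 0.0000] → [0.1445, -0.1347, -0.9284, -0.6820, -0.7314, 0.0000]
J3: z=[-0.4798, 0.4474, 0.7547] o=[0.1181, -0.1102, -0.4855] → [-0.6555, 0.4878, -0.7059, -0.4798, 0.4474, 0.7547]
J4: z=[-0.4798, 0.4474, 0.7547] o=[0.3095, 0.4729, -0.0999] → [-0.3880, 0.1583, -0.3405, -0.4798, 0.4474, 0.7547]
V = J·q̇ = [0.8452, -0.6438, 0.1919, -0.0279, -0.1559, -0.7199]

0.8452 -0.6438 0.1919 -0.0279 -0.1559 -0.7199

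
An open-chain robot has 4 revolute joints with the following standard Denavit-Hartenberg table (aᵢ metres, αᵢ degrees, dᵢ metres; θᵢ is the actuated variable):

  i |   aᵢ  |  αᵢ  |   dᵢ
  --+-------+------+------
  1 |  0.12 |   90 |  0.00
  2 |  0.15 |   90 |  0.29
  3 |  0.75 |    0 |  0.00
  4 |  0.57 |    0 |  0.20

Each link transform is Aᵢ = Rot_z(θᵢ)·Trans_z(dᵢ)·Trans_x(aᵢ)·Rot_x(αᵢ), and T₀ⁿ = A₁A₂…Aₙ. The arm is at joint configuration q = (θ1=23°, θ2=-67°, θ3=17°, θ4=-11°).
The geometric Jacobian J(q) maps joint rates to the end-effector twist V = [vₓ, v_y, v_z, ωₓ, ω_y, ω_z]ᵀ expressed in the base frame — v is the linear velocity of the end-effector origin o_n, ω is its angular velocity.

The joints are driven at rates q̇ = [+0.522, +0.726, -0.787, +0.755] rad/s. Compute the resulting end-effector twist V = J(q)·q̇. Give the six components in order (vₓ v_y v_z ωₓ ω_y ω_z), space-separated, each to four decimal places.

0.9417 1.3140 0.1125 0.3108 -0.6568 0.5345

o_n = [0.6791, -0.3297, -1.3982]
J₁: ẑ×o_n = [0.3297, 0.6791, -0.0000], ω = ẑ
J2: z=[0.3907, -0.9205, 0.0000] o=[0.1105, 0.0469, 0.0000] → [1.2871, 0.5463, 0.3762, 0.3907, -0.9205, 0.0000]
J3: z=[-0.8473, -0.3597, -0.3907] o=[0.2777, -0.1972, -0.1381] → [0.4014, -1.2246, 0.2567, -0.8473, -0.3597, -0.3907]
J4: z=[-0.8473, -0.3597, -0.3907] o=[0.6214, -0.2895, -0.7983] → [0.2001, -0.5309, 0.0548, -0.8473, -0.3597, -0.3907]
V = J·q̇ = [0.9417, 1.3140, 0.1125, 0.3108, -0.6568, 0.5345]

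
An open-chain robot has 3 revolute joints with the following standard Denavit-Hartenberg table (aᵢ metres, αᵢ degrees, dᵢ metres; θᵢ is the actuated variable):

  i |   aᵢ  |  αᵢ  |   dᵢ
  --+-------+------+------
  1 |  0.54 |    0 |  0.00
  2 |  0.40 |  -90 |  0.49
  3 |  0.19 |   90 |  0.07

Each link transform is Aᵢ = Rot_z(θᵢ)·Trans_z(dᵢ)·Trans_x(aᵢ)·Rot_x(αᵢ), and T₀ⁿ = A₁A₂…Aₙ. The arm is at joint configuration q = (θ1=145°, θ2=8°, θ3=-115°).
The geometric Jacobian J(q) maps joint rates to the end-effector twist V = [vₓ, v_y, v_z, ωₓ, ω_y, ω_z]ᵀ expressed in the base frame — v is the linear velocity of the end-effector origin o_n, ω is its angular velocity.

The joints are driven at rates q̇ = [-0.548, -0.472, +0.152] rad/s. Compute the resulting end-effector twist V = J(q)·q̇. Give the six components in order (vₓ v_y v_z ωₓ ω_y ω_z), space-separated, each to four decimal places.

0.2308 0.5773 0.0122 -0.0690 -0.1354 -1.0200

o_n = [-0.7590, 0.3925, 0.6622]
J₁: ẑ×o_n = [-0.3925, -0.7590, 0.0000], ω = ẑ
J2: z=[0.0000, 0.0000, 1.0000] o=[-0.4423, 0.3097, 0.0000] → [-0.0828, -0.3166, 0.0000, 0.0000, 0.0000, 1.0000]
J3: z=[-0.4540, -0.8910, 0.0000] o=[-0.7987, 0.4913, 0.4900] → [-0.1534, 0.0782, 0.0803, -0.4540, -0.8910, 0.0000]
V = J·q̇ = [0.2308, 0.5773, 0.0122, -0.0690, -0.1354, -1.0200]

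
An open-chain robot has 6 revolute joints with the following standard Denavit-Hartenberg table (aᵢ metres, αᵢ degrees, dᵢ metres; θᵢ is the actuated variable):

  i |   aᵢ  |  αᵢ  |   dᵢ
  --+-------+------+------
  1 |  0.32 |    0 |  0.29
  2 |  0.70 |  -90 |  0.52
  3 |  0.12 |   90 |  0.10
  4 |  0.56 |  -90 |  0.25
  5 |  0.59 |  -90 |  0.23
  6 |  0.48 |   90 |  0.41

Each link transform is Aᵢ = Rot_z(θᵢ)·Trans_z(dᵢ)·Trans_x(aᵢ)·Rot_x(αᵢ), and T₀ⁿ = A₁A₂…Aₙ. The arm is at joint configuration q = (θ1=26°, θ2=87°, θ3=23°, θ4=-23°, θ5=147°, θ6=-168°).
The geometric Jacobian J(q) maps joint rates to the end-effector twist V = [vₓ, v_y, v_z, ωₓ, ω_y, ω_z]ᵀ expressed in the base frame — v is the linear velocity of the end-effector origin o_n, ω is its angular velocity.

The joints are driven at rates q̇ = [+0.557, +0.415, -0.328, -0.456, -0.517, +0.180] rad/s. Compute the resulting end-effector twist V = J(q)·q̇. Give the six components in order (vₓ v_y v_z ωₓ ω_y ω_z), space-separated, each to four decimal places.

-1.0659 -0.7886 0.0515 0.8564 -0.0582 0.8054

o_n = [-0.5208, 1.2476, 1.1142]
J₁: ẑ×o_n = [-1.2476, -0.5208, 0.0000], ω = ẑ
J2: z=[0.0000, 0.0000, 1.0000] o=[0.2876, 0.1403, 0.2900] → [-1.1073, -0.8084, 0.0000, 0.0000, 0.0000, 1.0000]
J3: z=[-0.9205, -0.3907, 0.0000] o=[0.0141, 0.7846, 0.8100] → [-0.1189, 0.2801, -0.6351, -0.9205, -0.3907, 0.0000]
J4: z=[-0.1527, 0.3597, 0.9205] o=[-0.1211, 0.8472, 0.7631] → [-0.2422, -0.3143, 0.0826, -0.1527, 0.3597, 0.9205]
J5: z=[-0.9879, -0.0286, -0.1527] o=[-0.1433, 1.4594, 0.7918] → [-0.0416, 0.3762, 0.1985, -0.9879, -0.0286, -0.1527]
J6: z=[-0.1436, -0.2063, 0.9679] o=[-0.3356, 0.8758, 0.6389] → [-0.4579, -0.1110, -0.0916, -0.1436, -0.2063, 0.9679]
V = J·q̇ = [-1.0659, -0.7886, 0.0515, 0.8564, -0.0582, 0.8054]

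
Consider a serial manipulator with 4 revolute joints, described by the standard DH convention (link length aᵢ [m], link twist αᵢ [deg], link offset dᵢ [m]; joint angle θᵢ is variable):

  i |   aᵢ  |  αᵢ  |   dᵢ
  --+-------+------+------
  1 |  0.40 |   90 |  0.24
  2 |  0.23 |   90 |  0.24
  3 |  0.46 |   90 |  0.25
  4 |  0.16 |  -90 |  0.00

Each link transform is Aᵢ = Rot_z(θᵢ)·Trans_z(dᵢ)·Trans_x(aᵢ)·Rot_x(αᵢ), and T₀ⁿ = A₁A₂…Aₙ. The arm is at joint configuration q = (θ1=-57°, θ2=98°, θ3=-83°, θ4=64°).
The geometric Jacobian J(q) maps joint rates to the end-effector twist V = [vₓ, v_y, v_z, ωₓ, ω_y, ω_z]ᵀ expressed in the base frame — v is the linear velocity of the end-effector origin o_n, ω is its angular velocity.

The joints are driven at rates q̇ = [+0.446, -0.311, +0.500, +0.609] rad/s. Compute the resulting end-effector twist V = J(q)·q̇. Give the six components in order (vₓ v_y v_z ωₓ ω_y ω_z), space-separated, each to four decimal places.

0.1732 0.1276 0.1474 0.6386 -0.2760 -0.0830

o_n = [0.6479, -0.4723, 0.5865]
J₁: ẑ×o_n = [0.4723, 0.6479, -0.0000], ω = ẑ
J2: z=[-0.8387, -0.5446, 0.0000] o=[0.2179, -0.3355, 0.2400] → [-0.1887, 0.2906, 0.3490, -0.8387, -0.5446, 0.0000]
J3: z=[0.5393, -0.8305, 0.1392] o=[-0.0009, -0.4393, 0.4678] → [-0.0941, 0.0262, 0.5211, 0.5393, -0.8305, 0.1392]
J4: z=[0.1774, -0.0495, -0.9829] o=[0.5126, -0.3918, 0.5581] → [-0.0806, -0.1380, -0.0076, 0.1774, -0.0495, -0.9829]
V = J·q̇ = [0.1732, 0.1276, 0.1474, 0.6386, -0.2760, -0.0830]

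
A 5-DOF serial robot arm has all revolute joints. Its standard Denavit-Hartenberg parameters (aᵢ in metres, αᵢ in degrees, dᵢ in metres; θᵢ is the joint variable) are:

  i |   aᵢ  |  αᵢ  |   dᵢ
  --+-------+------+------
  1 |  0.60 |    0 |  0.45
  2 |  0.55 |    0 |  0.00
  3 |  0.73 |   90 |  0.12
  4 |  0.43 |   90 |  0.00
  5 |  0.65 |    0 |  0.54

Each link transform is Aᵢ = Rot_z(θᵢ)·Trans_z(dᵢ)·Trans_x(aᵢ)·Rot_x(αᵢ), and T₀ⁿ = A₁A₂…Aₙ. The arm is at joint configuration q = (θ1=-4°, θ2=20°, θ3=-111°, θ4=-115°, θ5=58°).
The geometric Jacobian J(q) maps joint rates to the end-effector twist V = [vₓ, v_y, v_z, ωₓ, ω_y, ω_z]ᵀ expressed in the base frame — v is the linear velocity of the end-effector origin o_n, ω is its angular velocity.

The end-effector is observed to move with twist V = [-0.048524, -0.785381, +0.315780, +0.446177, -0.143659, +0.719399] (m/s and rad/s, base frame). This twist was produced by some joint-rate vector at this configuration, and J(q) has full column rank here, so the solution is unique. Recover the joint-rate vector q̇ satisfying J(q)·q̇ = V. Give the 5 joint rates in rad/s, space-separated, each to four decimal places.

-0.8450 0.6510 0.9620 -0.4570 -0.1150

o_n = [0.5857, 0.2442, 0.0963]
J₁: ẑ×o_n = [-0.2442, 0.5857, 0.0000], ω = ẑ
J2: z=[0.0000, 0.0000, 1.0000] o=[0.5985, -0.0419, 0.4500] → [-0.2860, -0.0129, 0.0000, 0.0000, 0.0000, 1.0000]
J3: z=[0.0000, 0.0000, 1.0000] o=[1.1272, 0.1097, 0.4500] → [-0.1344, -0.5416, 0.0000, 0.0000, 0.0000, 1.0000]
J4: z=[-0.9962, 0.0872, 0.0000] o=[1.0636, -0.6175, 0.5700] → [-0.0413, -0.4719, -0.8167, -0.9962, 0.0872, 0.0000]
J5: z=[0.0790, 0.9029, 0.4226] o=[1.0794, -0.4364, 0.1803] → [-0.3634, -0.2021, 0.4996, 0.0790, 0.9029, 0.4226]
q̇ = J⁺·V = [-0.8450, 0.6510, 0.9620, -0.4570, -0.1150]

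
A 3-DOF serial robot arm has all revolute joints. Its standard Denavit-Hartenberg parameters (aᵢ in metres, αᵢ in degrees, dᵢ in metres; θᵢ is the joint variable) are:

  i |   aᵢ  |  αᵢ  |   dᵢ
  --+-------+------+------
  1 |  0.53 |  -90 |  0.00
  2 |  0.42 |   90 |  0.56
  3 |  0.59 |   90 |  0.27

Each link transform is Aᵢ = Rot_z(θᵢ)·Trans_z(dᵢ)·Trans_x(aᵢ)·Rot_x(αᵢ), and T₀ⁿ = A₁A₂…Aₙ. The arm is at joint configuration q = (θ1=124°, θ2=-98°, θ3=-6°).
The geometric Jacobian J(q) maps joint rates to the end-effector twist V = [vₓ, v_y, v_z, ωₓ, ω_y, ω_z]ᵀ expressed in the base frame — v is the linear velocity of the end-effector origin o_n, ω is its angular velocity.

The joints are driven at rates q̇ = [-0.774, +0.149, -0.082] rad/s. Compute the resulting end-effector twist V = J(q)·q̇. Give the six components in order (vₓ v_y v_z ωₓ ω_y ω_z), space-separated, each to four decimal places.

o_n = [-0.4816, -0.1771, 0.9594]
J₁: ẑ×o_n = [0.1771, -0.4816, 0.0000], ω = ẑ
J2: z=[-0.8290, -0.5592, 0.0000] o=[-0.2964, 0.4394, 0.0000] → [-0.5365, 0.7954, 0.4075, -0.8290, -0.5592, 0.0000]
J3: z=[0.5538, -0.8210, -0.1392] o=[-0.7279, 0.0778, 0.4159] → [-0.4817, -0.3352, 0.0611, 0.5538, -0.8210, -0.1392]
V = J·q̇ = [-0.1775, 0.5188, 0.0557, -0.1689, -0.0160, -0.7626]

-0.1775 0.5188 0.0557 -0.1689 -0.0160 -0.7626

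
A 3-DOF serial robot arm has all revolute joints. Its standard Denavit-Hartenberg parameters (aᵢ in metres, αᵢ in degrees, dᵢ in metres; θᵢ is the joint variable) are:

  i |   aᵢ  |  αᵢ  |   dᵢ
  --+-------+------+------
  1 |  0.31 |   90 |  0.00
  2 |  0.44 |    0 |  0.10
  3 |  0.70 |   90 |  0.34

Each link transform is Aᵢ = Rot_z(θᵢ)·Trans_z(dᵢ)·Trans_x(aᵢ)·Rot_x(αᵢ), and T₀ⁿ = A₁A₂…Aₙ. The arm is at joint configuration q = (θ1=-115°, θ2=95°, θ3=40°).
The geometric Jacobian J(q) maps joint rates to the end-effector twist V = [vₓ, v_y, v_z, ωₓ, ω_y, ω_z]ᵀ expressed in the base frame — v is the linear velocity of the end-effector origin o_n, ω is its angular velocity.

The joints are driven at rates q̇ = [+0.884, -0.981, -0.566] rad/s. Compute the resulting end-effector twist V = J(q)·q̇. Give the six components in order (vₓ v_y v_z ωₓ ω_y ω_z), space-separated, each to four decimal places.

-0.8486 -1.3528 0.8033 1.4021 -0.6538 0.8840

o_n = [-0.3044, 0.3884, 0.9333]
J₁: ẑ×o_n = [-0.3884, -0.3044, 0.0000], ω = ẑ
J2: z=[-0.9063, 0.4226, 0.0000] o=[-0.1310, -0.2810, 0.0000] → [0.3944, 0.8459, -0.5333, -0.9063, 0.4226, 0.0000]
J3: z=[-0.9063, 0.4226, 0.0000] o=[-0.2054, -0.2039, 0.4383] → [0.2092, 0.4486, -0.4950, -0.9063, 0.4226, 0.0000]
V = J·q̇ = [-0.8486, -1.3528, 0.8033, 1.4021, -0.6538, 0.8840]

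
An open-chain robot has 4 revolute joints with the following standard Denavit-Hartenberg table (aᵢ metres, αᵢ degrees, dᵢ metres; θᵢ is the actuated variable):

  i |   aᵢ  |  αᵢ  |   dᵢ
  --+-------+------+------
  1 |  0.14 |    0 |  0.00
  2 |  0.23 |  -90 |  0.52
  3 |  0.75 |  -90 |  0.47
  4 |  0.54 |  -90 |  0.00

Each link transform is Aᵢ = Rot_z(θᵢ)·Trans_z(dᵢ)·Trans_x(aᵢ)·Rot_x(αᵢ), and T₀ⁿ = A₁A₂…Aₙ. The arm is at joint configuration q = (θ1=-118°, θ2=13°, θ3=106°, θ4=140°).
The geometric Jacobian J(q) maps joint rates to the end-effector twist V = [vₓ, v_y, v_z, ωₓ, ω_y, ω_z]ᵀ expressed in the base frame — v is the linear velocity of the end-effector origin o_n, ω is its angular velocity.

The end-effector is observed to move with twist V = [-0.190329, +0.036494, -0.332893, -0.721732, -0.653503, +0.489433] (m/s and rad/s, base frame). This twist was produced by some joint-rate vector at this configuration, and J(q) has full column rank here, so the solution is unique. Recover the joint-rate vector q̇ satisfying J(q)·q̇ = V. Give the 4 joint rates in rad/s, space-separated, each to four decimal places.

0.4350 0.2890 -0.5280 -0.8510

o_n = [0.0174, -0.2880, 0.1967]
J₁: ẑ×o_n = [0.2880, 0.0174, -0.0000], ω = ẑ
J2: z=[0.0000, 0.0000, 1.0000] o=[-0.0657, -0.1236, 0.0000] → [0.1644, 0.0832, -0.0000, 0.0000, 0.0000, 1.0000]
J3: z=[0.9659, -0.2588, 0.0000] o=[-0.1253, -0.3458, 0.5200] → [0.0837, 0.3123, 0.0927, 0.9659, -0.2588, 0.0000]
J4: z=[0.2488, 0.9285, 0.2756] o=[0.3822, -0.2677, -0.2009] → [0.3748, -0.1995, 0.3337, 0.2488, 0.9285, 0.2756]
q̇ = J⁺·V = [0.4350, 0.2890, -0.5280, -0.8510]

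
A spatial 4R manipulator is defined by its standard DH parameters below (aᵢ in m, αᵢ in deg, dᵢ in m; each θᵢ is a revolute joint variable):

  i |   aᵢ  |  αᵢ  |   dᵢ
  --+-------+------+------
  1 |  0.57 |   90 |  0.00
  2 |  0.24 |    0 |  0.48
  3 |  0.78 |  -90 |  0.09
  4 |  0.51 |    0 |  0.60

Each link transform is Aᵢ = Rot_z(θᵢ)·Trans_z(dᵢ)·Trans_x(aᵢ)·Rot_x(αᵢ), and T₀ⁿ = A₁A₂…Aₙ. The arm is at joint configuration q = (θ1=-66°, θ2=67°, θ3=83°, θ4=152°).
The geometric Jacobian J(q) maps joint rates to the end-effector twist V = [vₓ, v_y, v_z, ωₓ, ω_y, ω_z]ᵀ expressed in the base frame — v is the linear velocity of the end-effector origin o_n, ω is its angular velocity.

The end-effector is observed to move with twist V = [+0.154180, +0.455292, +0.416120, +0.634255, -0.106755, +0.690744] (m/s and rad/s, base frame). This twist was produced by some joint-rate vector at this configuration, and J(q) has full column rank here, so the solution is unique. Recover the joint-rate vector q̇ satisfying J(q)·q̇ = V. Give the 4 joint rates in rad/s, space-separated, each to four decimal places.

o_n = [-0.2702, -0.2059, -0.1338]
J₁: ẑ×o_n = [0.2059, -0.2702, 0.0000], ω = ẑ
J2: z=[-0.9135, -0.4067, 0.0000] o=[0.2318, -0.5207, 0.0000] → [0.0544, -0.1223, -0.4918, -0.9135, -0.4067, 0.0000]
J3: z=[-0.9135, -0.4067, 0.0000] o=[-0.1685, -0.8016, 0.2209] → [0.1443, -0.3241, -0.5855, -0.9135, -0.4067, 0.0000]
J4: z=[-0.2034, 0.4568, -0.8660] o=[-0.5255, -0.2211, 0.6109] → [-0.3270, -0.3726, -0.1197, -0.2034, 0.4568, -0.8660]
q̇ = J⁺·V = [0.0750, 0.1830, -0.7190, -0.7110]

0.0750 0.1830 -0.7190 -0.7110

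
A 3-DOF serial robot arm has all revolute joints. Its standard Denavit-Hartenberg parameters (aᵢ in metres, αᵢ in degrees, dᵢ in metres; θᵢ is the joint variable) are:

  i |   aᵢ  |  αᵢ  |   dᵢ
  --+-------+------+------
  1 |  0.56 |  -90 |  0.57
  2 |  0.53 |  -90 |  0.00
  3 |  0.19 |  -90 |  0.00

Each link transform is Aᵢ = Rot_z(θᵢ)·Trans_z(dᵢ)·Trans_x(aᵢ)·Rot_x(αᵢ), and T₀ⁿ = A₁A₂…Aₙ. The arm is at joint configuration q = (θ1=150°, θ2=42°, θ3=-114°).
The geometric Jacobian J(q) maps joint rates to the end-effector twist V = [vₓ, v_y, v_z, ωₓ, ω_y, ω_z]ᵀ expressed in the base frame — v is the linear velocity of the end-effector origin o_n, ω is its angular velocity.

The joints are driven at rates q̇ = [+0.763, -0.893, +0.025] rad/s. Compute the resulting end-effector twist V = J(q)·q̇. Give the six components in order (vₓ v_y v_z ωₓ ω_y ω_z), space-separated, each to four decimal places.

-0.4653 -0.5234 0.2975 0.4610 0.7650 0.7444

o_n = [-0.8631, 0.2979, 0.2671]
J₁: ẑ×o_n = [-0.2979, -0.8631, 0.0000], ω = ẑ
J2: z=[-0.5000, -0.8660, 0.0000] o=[-0.4850, 0.2800, 0.5700] → [0.2623, -0.1515, -0.3364, -0.5000, -0.8660, 0.0000]
J3: z=[0.5795, -0.3346, -0.7431] o=[-0.8261, 0.4769, 0.2154] → [-0.1503, -0.0024, -0.1161, 0.5795, -0.3346, -0.7431]
V = J·q̇ = [-0.4653, -0.5234, 0.2975, 0.4610, 0.7650, 0.7444]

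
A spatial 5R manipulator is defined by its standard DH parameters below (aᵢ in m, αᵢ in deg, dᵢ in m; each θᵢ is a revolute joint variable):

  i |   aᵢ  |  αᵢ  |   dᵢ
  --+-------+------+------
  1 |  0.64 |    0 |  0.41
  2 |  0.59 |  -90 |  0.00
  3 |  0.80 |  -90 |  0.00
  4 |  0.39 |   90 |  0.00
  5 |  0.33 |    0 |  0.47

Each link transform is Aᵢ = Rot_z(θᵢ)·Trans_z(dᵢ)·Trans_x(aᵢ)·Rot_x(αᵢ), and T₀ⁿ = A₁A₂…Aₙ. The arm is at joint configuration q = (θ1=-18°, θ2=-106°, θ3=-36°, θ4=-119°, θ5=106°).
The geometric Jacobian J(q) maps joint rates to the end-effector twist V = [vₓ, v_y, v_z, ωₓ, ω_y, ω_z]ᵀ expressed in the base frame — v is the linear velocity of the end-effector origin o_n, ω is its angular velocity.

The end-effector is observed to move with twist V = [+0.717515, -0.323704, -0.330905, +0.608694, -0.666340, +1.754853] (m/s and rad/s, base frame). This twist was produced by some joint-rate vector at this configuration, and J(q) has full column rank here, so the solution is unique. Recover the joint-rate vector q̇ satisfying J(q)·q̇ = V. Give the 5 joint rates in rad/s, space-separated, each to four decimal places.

o_n = [0.0921, -1.0239, 0.2968]
J₁: ẑ×o_n = [1.0239, 0.0921, -0.0000], ω = ẑ
J2: z=[0.0000, 0.0000, 1.0000] o=[0.6087, -0.1978, 0.4100] → [0.8262, -0.5166, 0.0000, 0.0000, 0.0000, 1.0000]
J3: z=[0.8290, -0.5592, 0.0000] o=[0.2788, -0.6869, 0.4100] → [0.0633, 0.0939, -0.3838, 0.8290, -0.5592, 0.0000]
J4: z=[-0.3287, -0.4873, -0.8090] o=[-0.0832, -1.2235, 0.8802] → [0.4457, -0.3335, 0.0198, -0.3287, -0.4873, -0.8090]
J5: z=[-0.0063, 0.8577, -0.5141] o=[0.2852, -1.2874, 0.7691] → [-0.2697, 0.0963, 0.1640, -0.0063, 0.8577, -0.5141]
q̇ = J⁺·V = [-0.0400, 0.9350, 0.5020, -0.5710, -0.7740]

-0.0400 0.9350 0.5020 -0.5710 -0.7740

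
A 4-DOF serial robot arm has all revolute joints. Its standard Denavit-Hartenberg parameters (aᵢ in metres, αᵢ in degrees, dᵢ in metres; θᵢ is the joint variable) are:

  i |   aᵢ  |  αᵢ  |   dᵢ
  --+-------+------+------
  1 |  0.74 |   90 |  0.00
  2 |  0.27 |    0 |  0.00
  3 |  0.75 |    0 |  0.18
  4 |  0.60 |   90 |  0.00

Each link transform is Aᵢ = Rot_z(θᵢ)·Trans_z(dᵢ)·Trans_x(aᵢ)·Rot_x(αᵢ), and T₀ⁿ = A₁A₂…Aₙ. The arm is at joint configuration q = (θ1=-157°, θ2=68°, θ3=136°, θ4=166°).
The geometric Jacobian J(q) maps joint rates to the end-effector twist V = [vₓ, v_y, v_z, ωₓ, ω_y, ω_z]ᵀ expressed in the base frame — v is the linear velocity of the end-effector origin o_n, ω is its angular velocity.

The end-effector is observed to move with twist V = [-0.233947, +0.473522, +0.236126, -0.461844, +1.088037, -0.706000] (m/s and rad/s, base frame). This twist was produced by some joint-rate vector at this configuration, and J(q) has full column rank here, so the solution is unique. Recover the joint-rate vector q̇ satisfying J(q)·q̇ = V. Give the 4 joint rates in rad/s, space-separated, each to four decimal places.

o_n = [-0.7578, -0.1261, 0.0495]
J₁: ẑ×o_n = [0.1261, -0.7578, 0.0000], ω = ẑ
J2: z=[-0.3907, 0.9205, 0.0000] o=[-0.6812, -0.2891, 0.0000] → [0.0455, 0.0193, 0.0069, -0.3907, 0.9205, 0.0000]
J3: z=[-0.3907, 0.9205, 0.0000] o=[-0.7743, -0.3287, 0.2503] → [-0.1849, -0.0785, -0.0943, -0.3907, 0.9205, 0.0000]
J4: z=[-0.3907, 0.9205, 0.0000] o=[-0.2139, 0.1047, -0.0547] → [0.0959, 0.0407, 0.5909, -0.3907, 0.9205, 0.0000]
q̇ = J⁺·V = [-0.7060, -0.3640, 0.9850, 0.5610]

-0.7060 -0.3640 0.9850 0.5610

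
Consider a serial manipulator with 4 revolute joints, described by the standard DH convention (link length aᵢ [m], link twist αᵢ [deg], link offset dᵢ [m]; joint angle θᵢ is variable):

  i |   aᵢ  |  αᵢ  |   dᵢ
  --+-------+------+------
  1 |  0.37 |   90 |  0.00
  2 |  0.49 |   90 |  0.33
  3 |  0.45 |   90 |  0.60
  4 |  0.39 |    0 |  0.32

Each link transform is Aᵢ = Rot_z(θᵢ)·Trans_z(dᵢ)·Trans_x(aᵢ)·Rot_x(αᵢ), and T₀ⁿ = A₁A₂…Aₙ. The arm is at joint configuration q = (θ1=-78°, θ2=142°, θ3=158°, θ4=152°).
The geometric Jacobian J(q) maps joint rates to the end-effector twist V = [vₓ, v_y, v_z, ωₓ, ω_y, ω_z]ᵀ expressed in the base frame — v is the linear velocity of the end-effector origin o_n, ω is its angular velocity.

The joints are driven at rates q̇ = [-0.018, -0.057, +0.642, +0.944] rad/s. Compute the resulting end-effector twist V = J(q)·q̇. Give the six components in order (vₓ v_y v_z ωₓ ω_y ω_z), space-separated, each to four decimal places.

o_n = [-0.5584, -0.5774, 0.9323]
J₁: ẑ×o_n = [0.5774, -0.5584, 0.0000], ω = ẑ
J2: z=[-0.9781, -0.2079, 0.0000] o=[0.0769, -0.3619, 0.0000] → [-0.1938, 0.9119, 0.0787, -0.9781, -0.2079, 0.0000]
J3: z=[0.1280, -0.6022, 0.7880] o=[-0.3261, -0.0528, 0.3017] → [0.0337, -0.2638, -0.2070, 0.1280, -0.6022, 0.7880]
J4: z=[-0.9683, 0.0960, 0.2306] o=[-0.3459, -0.7708, 0.5176] → [-0.0048, 0.3525, -0.1668, -0.9683, 0.0960, 0.2306]
V = J·q̇ = [0.0177, 0.1215, -0.2949, -0.7761, -0.2842, 0.7056]

0.0177 0.1215 -0.2949 -0.7761 -0.2842 0.7056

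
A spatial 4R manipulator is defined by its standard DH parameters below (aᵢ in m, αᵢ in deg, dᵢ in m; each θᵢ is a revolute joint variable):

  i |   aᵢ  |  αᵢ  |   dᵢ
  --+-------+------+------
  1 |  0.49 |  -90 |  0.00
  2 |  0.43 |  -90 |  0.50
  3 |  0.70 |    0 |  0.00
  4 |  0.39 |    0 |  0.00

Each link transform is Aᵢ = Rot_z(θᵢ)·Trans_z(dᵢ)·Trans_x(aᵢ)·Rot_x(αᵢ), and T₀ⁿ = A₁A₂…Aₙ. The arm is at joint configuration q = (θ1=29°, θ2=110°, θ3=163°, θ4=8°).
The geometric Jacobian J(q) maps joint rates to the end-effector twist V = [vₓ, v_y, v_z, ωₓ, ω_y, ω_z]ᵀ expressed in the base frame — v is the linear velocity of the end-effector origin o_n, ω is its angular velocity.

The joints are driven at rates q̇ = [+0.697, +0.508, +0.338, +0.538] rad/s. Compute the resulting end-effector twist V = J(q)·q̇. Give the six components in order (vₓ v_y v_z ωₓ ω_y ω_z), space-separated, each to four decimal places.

-0.3564 1.0077 0.0067 -0.9662 0.0452 0.9966

o_n = [0.5018, 0.5461, 0.5869]
J₁: ẑ×o_n = [-0.5461, 0.5018, 0.0000], ω = ẑ
J2: z=[-0.4848, 0.8746, 0.0000] o=[0.4286, 0.2376, 0.0000] → [0.5134, 0.2846, -0.2136, -0.4848, 0.8746, 0.0000]
J3: z=[-0.8219, -0.4556, 0.3420] o=[0.0575, 0.6036, -0.4041] → [-0.4318, 0.9664, 0.2496, -0.8219, -0.4556, 0.3420]
J4: z=[-0.8219, -0.4556, 0.3420] o=[0.3570, 0.5356, 0.2250] → [-0.1685, 0.3470, 0.0573, -0.8219, -0.4556, 0.3420]
V = J·q̇ = [-0.3564, 1.0077, 0.0067, -0.9662, 0.0452, 0.9966]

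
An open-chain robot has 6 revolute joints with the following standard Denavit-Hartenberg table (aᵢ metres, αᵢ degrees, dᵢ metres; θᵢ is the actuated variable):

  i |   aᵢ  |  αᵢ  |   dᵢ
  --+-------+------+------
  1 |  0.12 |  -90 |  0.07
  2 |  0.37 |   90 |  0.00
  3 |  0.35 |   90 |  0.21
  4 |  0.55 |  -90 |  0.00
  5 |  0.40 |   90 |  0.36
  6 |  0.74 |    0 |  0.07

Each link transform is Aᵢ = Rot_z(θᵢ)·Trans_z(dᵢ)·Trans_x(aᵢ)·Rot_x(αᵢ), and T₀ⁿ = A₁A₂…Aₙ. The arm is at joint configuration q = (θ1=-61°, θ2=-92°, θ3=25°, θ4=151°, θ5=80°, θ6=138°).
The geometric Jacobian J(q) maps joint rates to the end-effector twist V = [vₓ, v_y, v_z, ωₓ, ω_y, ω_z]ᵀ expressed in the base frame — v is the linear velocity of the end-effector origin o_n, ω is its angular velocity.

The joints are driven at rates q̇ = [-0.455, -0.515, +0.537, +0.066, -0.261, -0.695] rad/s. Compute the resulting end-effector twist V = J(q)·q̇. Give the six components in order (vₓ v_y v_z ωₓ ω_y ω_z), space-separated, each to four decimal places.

-0.0453 -0.3156 0.0610 -0.3598 0.3212 0.1636

o_n = [-0.1611, -0.5164, -0.0122]
J₁: ẑ×o_n = [0.5164, -0.1611, 0.0000], ω = ẑ
J2: z=[0.8746, 0.4848, 0.0000] o=[0.0582, -0.1050, 0.0700] → [-0.0398, 0.0719, -0.2535, 0.8746, 0.4848, 0.0000]
J3: z=[-0.4845, 0.8741, -0.0349] o=[0.0519, -0.0937, 0.4398] → [-0.4098, -0.2115, 0.3910, -0.4845, 0.8741, -0.0349]
J4: z=[-0.7998, -0.4265, 0.4224] o=[0.0742, 0.1713, 0.7495] → [0.6153, -0.7086, 0.4497, -0.7998, -0.4265, 0.4224]
J5: z=[0.2520, -0.8772, -0.4086] o=[-0.2255, 0.2925, 0.3044] → [-0.0527, 0.0535, -0.1474, 0.2520, -0.8772, -0.4086]
J6: z=[-0.6754, 0.1430, -0.7235] o=[0.1425, 0.1600, -0.0652] → [-0.4818, 0.2555, 0.5002, -0.6754, 0.1430, -0.7235]
V = J·q̇ = [-0.0453, -0.3156, 0.0610, -0.3598, 0.3212, 0.1636]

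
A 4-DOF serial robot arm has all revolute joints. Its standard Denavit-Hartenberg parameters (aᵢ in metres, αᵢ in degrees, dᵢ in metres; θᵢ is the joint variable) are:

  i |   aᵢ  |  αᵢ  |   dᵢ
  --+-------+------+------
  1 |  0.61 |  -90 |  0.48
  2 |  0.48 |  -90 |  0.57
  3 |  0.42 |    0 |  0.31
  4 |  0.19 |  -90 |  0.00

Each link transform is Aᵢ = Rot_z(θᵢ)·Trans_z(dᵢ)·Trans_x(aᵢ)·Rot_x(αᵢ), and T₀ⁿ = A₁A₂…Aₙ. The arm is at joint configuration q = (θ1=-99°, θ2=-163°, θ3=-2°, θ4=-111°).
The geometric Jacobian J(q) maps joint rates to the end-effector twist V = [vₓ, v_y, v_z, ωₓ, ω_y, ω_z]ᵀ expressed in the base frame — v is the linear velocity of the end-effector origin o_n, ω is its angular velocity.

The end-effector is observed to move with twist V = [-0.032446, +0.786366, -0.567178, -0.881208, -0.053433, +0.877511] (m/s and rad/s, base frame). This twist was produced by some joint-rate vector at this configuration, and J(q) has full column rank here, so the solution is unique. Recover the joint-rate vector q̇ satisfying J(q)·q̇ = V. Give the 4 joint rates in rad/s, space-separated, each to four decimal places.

0.2540 -0.8620 0.4310 0.2210

o_n = [0.7641, -0.0311, 1.0178]
J₁: ẑ×o_n = [0.0311, 0.7641, -0.0000], ω = ẑ
J2: z=[0.9877, -0.1564, 0.0000] o=[-0.0954, -0.6025, 0.4800] → [-0.0841, -0.5312, 0.6988, 0.9877, -0.1564, 0.0000]
J3: z=[-0.0457, -0.2888, 0.9563] o=[0.5394, -0.2383, 0.6203] → [-0.3129, 0.2331, 0.0554, -0.0457, -0.2888, 0.9563]
J4: z=[-0.0457, -0.2888, 0.9563] o=[0.6025, 0.0664, 1.0395] → [0.0995, 0.1536, 0.0511, -0.0457, -0.2888, 0.9563]
q̇ = J⁺·V = [0.2540, -0.8620, 0.4310, 0.2210]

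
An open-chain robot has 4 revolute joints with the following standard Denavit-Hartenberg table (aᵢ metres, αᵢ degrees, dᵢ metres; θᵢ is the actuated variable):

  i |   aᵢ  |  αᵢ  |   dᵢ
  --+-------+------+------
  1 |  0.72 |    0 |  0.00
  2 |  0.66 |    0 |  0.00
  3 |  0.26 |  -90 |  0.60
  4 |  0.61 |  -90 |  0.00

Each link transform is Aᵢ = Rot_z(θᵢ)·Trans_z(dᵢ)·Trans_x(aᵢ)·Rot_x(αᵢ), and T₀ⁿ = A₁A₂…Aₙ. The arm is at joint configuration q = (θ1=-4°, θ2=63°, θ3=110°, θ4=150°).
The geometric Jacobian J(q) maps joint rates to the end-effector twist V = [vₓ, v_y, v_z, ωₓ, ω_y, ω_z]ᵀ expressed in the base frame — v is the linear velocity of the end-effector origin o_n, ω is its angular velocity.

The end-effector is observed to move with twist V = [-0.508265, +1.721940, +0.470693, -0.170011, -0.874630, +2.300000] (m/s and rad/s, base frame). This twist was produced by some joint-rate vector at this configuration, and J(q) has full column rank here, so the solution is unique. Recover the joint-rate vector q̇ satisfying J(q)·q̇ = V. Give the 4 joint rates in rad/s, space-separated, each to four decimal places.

0.8440 0.8090 0.6470 0.8910

o_n = [1.3215, 0.4643, 0.2950]
J₁: ẑ×o_n = [-0.4643, 1.3215, 0.0000], ω = ẑ
J2: z=[0.0000, 0.0000, 1.0000] o=[0.7182, -0.0502, 0.0000] → [-0.5145, 0.6033, 0.0000, 0.0000, 0.0000, 1.0000]
J3: z=[0.0000, 0.0000, 1.0000] o=[1.0582, 0.5155, 0.0000] → [0.0512, 0.2633, -0.0000, 0.0000, 0.0000, 1.0000]
J4: z=[-0.1908, -0.9816, 0.0000] o=[0.8029, 0.5651, 0.6000] → [0.2994, -0.0582, 0.5283, -0.1908, -0.9816, 0.0000]
q̇ = J⁺·V = [0.8440, 0.8090, 0.6470, 0.8910]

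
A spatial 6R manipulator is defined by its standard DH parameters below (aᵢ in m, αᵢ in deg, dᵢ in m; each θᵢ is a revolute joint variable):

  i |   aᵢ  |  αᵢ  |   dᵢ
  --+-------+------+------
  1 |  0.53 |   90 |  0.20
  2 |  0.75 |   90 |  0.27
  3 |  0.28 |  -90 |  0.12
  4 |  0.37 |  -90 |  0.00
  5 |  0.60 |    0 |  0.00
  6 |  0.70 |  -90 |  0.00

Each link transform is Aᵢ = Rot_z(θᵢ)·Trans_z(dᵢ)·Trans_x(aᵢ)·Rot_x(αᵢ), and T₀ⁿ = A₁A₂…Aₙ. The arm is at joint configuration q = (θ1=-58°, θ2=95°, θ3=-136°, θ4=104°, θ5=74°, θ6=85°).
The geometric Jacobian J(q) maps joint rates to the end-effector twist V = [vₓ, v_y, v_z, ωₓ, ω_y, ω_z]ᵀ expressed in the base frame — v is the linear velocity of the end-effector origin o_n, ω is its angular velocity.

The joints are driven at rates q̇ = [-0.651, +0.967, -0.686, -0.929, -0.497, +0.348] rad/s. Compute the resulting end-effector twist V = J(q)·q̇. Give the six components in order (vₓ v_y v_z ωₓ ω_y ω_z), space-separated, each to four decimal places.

-1.3865 -0.0190 0.5872 -1.6482 -0.2587 -1.4604

o_n = [-0.1452, -0.9961, 0.1737]
J₁: ẑ×o_n = [0.9961, -0.1452, 0.0000], ω = ẑ
J2: z=[-0.8480, -0.5299, 0.0000] o=[0.2809, -0.4495, 0.2000] → [0.0139, -0.0223, 0.2378, -0.8480, -0.5299, 0.0000]
J3: z=[0.5279, -0.8448, 0.0872] o=[0.0172, -0.5371, 0.9471] → [0.6934, 0.3941, -0.3795, 0.5279, -0.8448, 0.0872]
J4: z=[0.5780, 0.4325, 0.6920] o=[0.2548, -0.5503, 0.7570] → [0.0562, 0.0602, -0.0846, 0.5780, 0.4325, 0.6920]
J5: z=[-0.4761, -0.5100, 0.7164] o=[0.0096, -0.2752, 0.7898] → [0.8306, -0.4042, 0.2643, -0.4761, -0.5100, 0.7164]
J6: z=[-0.4761, -0.5100, 0.7164] o=[-0.4333, -0.4017, 0.4054] → [0.5440, 0.0961, 0.4300, -0.4761, -0.5100, 0.7164]
V = J·q̇ = [-1.3865, -0.0190, 0.5872, -1.6482, -0.2587, -1.4604]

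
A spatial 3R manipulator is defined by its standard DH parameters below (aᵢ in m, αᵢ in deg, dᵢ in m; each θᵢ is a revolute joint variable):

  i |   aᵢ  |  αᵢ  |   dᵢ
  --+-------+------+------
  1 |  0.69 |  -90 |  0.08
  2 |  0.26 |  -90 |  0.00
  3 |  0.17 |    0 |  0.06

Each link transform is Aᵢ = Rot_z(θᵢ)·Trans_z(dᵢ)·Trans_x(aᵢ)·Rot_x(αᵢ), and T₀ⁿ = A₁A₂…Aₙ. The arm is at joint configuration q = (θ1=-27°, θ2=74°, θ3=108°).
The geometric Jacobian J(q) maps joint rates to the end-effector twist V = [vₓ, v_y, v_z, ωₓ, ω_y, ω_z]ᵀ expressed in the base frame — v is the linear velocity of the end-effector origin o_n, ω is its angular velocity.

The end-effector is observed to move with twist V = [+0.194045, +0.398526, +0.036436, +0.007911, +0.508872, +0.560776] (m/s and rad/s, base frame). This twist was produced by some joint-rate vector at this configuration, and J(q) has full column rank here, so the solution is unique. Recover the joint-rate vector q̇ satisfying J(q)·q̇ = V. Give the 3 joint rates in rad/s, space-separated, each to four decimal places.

0.6250 0.4570 0.2330

o_n = [0.5410, -0.4571, -0.1360]
J₁: ẑ×o_n = [0.4571, 0.5410, -0.0000], ω = ẑ
J2: z=[0.4540, 0.8910, 0.0000] o=[0.6148, -0.3133, 0.0800] → [-0.1924, 0.0980, 0.0005, 0.4540, 0.8910, 0.0000]
J3: z=[-0.8565, 0.4364, -0.2756] o=[0.6786, -0.3458, -0.1699] → [-0.0159, 0.0670, 0.1554, -0.8565, 0.4364, -0.2756]
q̇ = J⁺·V = [0.6250, 0.4570, 0.2330]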